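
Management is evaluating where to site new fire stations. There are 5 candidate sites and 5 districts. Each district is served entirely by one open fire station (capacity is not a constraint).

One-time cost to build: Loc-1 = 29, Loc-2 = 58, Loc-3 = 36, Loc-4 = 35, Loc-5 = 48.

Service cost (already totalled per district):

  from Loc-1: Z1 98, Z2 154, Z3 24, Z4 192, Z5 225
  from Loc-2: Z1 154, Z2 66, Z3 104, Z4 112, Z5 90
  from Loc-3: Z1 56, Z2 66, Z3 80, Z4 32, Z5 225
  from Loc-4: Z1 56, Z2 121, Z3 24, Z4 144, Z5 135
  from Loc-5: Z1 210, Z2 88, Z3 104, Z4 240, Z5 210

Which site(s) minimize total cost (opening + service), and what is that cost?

For any fixed open set, each district goes to its cheapest open site; total = fixed + service.
{Loc-3, Loc-4}: Z1→Loc-3 56, Z2→Loc-3 66, Z3→Loc-4 24, Z4→Loc-3 32, Z5→Loc-4 135. Service 313; fixed 71; total 384.
{Loc-1, Loc-2, Loc-3}: service 268 + fixed 123 = 391
{Loc-2, Loc-3, Loc-4}: service 268 + fixed 129 = 397
{Loc-1, Loc-2, Loc-3, Loc-4, Loc-5}: Z1→Loc-3 56, Z2→Loc-2 66, Z3→Loc-1 24, Z4→Loc-3 32, Z5→Loc-2 90. Service 268; fixed 206; total 474.
No other subset beats 384.

Open Loc-3 and Loc-4; minimum total cost 384.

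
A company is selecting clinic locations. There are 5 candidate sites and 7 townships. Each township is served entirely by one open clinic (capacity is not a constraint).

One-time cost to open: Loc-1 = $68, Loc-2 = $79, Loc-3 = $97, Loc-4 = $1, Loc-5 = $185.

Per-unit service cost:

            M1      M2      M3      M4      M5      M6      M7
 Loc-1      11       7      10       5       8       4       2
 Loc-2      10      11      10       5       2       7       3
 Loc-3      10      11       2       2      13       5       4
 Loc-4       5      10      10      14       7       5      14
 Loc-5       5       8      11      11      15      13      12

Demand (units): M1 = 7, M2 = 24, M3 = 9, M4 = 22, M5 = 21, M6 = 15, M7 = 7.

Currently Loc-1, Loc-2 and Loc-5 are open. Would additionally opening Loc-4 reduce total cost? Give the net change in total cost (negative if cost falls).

Current service cost with {Loc-1, Loc-2, Loc-5}: 519.
Adding Loc-4: each township re-picks its cheapest; new service cost 519, saving 0.
Extra fixed cost: 1. Net change = 1 − 0 = 1.
(Totals: 851 → 852.)

No — net change +1 (cost rises by 1).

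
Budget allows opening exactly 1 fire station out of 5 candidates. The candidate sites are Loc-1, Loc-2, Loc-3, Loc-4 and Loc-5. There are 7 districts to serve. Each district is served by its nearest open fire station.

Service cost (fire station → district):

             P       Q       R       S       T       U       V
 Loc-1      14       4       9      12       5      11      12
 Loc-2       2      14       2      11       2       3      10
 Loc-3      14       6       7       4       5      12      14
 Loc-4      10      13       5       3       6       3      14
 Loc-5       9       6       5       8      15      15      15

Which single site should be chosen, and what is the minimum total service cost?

With exactly 1 open, each district uses its cheapest among the chosen.
{Loc-2}: P→Loc-2 2, Q→Loc-2 14, R→Loc-2 2, S→Loc-2 11, T→Loc-2 2, U→Loc-2 3, V→Loc-2 10. Service cost 44.
{Loc-4}: service cost 54
{Loc-3}: service cost 62
Among all 5 size-1 choices, {Loc-2} is lowest.

Choose Loc-2 only; total service cost 44.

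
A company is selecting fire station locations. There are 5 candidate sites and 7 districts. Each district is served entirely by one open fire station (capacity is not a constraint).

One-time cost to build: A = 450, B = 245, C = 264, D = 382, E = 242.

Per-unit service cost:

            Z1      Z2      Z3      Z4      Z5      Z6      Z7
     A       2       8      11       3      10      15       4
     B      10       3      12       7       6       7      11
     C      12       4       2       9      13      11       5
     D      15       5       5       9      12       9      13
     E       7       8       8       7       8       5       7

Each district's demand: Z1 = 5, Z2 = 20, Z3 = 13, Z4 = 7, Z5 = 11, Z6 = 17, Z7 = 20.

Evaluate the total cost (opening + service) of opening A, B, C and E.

Total cost: 1549

Each district is assigned to its cheapest site among the open ones.
{A, B, C, E}: Z1→A 2·5=10, Z2→B 3·20=60, Z3→C 2·13=26, Z4→A 3·7=21, Z5→B 6·11=66, Z6→E 5·17=85, Z7→A 4·20=80. Service 348; fixed 1201; total 1549.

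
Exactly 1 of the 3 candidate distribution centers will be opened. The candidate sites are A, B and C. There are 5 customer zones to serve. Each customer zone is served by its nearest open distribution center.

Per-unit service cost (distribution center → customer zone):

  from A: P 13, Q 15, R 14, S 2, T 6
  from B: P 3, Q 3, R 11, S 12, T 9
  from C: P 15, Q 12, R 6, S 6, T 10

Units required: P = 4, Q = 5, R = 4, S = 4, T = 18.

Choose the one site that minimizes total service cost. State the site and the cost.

Choose B only; total service cost 281.

With exactly 1 open, each customer zone uses its cheapest among the chosen.
{B}: P→B 3·4=12, Q→B 3·5=15, R→B 11·4=44, S→B 12·4=48, T→B 9·18=162. Service cost 281.
{A}: service cost 299
{C}: service cost 348
Among all 3 size-1 choices, {B} is lowest.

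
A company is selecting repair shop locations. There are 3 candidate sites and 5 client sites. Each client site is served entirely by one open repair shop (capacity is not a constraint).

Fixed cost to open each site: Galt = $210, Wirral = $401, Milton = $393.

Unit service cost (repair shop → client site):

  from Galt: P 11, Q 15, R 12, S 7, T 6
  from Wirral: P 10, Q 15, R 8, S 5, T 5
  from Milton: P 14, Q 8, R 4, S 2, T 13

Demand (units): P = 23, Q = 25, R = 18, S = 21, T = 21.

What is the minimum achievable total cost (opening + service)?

For any fixed open set, each client site goes to its cheapest open site; total = fixed + service.
{Galt, Milton}: P→Galt 11·23=253, Q→Milton 8·25=200, R→Milton 4·18=72, S→Milton 2·21=42, T→Galt 6·21=126. Service 693; fixed 603; total 1296.
{Milton}: service 909 + fixed 393 = 1302
{Galt}: service 1117 + fixed 210 = 1327
{Galt, Wirral, Milton}: P→Wirral 10·23=230, Q→Milton 8·25=200, R→Milton 4·18=72, S→Milton 2·21=42, T→Wirral 5·21=105. Service 649; fixed 1004; total 1653.
No other subset beats 1296.

Minimum total cost: 1296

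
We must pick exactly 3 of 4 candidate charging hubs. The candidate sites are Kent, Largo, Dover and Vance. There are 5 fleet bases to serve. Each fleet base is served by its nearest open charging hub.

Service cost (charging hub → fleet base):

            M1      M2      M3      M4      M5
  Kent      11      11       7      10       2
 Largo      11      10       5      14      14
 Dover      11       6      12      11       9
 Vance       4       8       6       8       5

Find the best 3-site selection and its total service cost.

With exactly 3 open, each fleet base uses its cheapest among the chosen.
{Kent, Dover, Vance}: M1→Vance 4, M2→Dover 6, M3→Vance 6, M4→Vance 8, M5→Kent 2. Service cost 26.
{Kent, Largo, Vance}: service cost 27
{Largo, Dover, Vance}: service cost 28
Among all 4 size-3 choices, {Kent, Dover, Vance} is lowest.

Choose Kent, Dover and Vance; total service cost 26.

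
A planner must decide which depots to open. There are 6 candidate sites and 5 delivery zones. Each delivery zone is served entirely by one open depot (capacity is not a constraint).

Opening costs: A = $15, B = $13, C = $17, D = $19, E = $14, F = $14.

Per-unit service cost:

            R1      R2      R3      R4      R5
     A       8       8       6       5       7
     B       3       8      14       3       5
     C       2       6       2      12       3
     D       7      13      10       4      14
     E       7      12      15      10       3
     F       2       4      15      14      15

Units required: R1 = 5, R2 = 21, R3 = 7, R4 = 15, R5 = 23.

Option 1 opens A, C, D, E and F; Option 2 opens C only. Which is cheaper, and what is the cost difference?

Option 1: {A, C, D, E, F}: R1→C 2·5=10, R2→F 4·21=84, R3→C 2·7=14, R4→D 4·15=60, R5→C 3·23=69. Service 237; fixed 79; total 316.
Option 2: {C}: R1→C 2·5=10, R2→C 6·21=126, R3→C 2·7=14, R4→C 12·15=180, R5→C 3·23=69. Service 399; fixed 17; total 416.
Difference: |316 − 416| = 100.

Option 1 is cheaper by 100.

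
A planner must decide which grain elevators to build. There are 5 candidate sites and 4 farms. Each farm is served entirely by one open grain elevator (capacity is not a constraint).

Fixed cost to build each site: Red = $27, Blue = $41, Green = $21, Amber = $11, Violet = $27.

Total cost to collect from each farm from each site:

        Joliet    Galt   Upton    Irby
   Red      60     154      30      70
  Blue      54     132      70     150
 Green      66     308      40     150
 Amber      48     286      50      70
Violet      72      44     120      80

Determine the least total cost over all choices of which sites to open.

For any fixed open set, each farm goes to its cheapest open site; total = fixed + service.
{Amber, Violet}: Joliet→Amber 48, Galt→Violet 44, Upton→Amber 50, Irby→Amber 70. Service 212; fixed 38; total 250.
{Red, Amber, Violet}: Joliet→Amber 48, Galt→Violet 44, Upton→Red 30, Irby→Red 70. Service 192; fixed 65; total 257.
{Red, Violet}: service 204 + fixed 54 = 258
{Red, Blue, Green, Amber, Violet}: Joliet→Amber 48, Galt→Violet 44, Upton→Red 30, Irby→Red 70. Service 192; fixed 127; total 319.
No other subset beats 250.

Minimum total cost: 250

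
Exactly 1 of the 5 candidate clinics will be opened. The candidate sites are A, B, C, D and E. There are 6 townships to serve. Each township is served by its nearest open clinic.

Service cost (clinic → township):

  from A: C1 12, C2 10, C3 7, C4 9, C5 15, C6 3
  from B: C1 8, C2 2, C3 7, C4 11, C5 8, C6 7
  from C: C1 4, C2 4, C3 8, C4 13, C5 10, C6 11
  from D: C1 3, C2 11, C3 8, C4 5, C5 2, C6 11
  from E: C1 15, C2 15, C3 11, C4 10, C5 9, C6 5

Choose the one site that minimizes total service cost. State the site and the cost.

With exactly 1 open, each township uses its cheapest among the chosen.
{D}: C1→D 3, C2→D 11, C3→D 8, C4→D 5, C5→D 2, C6→D 11. Service cost 40.
{B}: service cost 43
{C}: service cost 50
Among all 5 size-1 choices, {D} is lowest.

Choose D only; total service cost 40.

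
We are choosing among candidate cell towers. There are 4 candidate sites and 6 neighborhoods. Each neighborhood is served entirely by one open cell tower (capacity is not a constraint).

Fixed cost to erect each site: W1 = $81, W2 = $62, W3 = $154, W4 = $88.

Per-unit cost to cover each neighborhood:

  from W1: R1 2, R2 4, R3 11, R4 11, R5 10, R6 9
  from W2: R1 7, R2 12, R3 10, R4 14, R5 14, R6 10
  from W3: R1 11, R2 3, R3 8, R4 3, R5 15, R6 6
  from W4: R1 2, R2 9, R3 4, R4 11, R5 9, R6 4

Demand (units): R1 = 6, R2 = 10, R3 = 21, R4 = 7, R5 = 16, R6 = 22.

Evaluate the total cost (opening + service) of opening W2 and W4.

Total cost: 645

Each neighborhood is assigned to its cheapest site among the open ones.
{W2, W4}: R1→W4 2·6=12, R2→W4 9·10=90, R3→W4 4·21=84, R4→W4 11·7=77, R5→W4 9·16=144, R6→W4 4·22=88. Service 495; fixed 150; total 645.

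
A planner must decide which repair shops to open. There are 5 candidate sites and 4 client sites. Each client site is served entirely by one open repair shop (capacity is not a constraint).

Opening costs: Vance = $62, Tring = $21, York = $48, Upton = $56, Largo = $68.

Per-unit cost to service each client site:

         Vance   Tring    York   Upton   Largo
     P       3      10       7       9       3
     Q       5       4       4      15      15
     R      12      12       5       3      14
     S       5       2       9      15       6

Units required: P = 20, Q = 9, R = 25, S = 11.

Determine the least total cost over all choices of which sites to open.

For any fixed open set, each client site goes to its cheapest open site; total = fixed + service.
{Vance, Tring, Upton}: P→Vance 3·20=60, Q→Tring 4·9=36, R→Upton 3·25=75, S→Tring 2·11=22. Service 193; fixed 139; total 332.
{Tring, Upton, Largo}: P→Largo 3·20=60, Q→Tring 4·9=36, R→Upton 3·25=75, S→Tring 2·11=22. Service 193; fixed 145; total 338.
{Vance, Upton}: service 235 + fixed 118 = 353
{Vance, Tring, York, Upton, Largo}: service 193 + fixed 255 = 448
No other subset beats 332.

Minimum total cost: 332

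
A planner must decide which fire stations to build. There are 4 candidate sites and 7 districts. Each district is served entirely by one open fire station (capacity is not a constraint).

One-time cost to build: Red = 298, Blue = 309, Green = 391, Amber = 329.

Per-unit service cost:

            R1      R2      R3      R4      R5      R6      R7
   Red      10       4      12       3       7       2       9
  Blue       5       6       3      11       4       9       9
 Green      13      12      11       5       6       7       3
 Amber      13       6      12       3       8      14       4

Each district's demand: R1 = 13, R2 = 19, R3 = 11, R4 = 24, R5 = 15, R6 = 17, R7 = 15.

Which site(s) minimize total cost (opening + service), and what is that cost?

For any fixed open set, each district goes to its cheapest open site; total = fixed + service.
{Red}: R1→Red 10·13=130, R2→Red 4·19=76, R3→Red 12·11=132, R4→Red 3·24=72, R5→Red 7·15=105, R6→Red 2·17=34, R7→Red 9·15=135. Service 684; fixed 298; total 982.
{Red, Blue}: service 475 + fixed 607 = 1082
{Blue}: R1→Blue 5·13=65, R2→Blue 6·19=114, R3→Blue 3·11=33, R4→Blue 11·24=264, R5→Blue 4·15=60, R6→Blue 9·17=153, R7→Blue 9·15=135. Service 824; fixed 309; total 1133.
{Red, Blue, Green, Amber}: service 385 + fixed 1327 = 1712
(All 15 nonempty subsets were checked; Red only is lowest.)

Open Red only; minimum total cost 982.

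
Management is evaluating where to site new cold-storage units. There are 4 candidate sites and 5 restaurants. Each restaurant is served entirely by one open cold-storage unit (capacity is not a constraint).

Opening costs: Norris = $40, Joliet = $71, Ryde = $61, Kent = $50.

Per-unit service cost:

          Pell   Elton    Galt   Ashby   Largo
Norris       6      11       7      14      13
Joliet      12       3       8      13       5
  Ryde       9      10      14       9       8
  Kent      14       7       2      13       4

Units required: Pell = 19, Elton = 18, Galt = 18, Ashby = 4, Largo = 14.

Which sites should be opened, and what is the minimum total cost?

For any fixed open set, each restaurant goes to its cheapest open site; total = fixed + service.
{Norris, Joliet, Kent}: Pell→Norris 6·19=114, Elton→Joliet 3·18=54, Galt→Kent 2·18=36, Ashby→Joliet 13·4=52, Largo→Kent 4·14=56. Service 312; fixed 161; total 473.
{Norris, Kent}: service 384 + fixed 90 = 474
{Norris, Joliet, Ryde, Kent}: service 296 + fixed 222 = 518
{Norris}: Pell→Norris 6·19=114, Elton→Norris 11·18=198, Galt→Norris 7·18=126, Ashby→Norris 14·4=56, Largo→Norris 13·14=182. Service 676; fixed 40; total 716.
No other subset beats 473.

Open Norris, Joliet and Kent; minimum total cost 473.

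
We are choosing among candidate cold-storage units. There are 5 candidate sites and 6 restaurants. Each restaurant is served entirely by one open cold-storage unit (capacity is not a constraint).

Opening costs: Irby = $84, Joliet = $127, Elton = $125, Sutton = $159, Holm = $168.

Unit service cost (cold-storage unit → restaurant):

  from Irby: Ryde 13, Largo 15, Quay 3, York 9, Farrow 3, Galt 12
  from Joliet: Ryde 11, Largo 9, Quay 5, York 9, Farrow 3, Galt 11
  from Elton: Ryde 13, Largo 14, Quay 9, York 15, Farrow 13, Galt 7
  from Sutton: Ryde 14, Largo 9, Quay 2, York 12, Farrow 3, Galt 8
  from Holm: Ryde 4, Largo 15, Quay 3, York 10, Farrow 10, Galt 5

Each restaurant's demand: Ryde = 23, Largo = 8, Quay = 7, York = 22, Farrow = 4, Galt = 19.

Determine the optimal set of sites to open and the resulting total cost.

For any fixed open set, each restaurant goes to its cheapest open site; total = fixed + service.
{Holm}: Ryde→Holm 4·23=92, Largo→Holm 15·8=120, Quay→Holm 3·7=21, York→Holm 10·22=220, Farrow→Holm 10·4=40, Galt→Holm 5·19=95. Service 588; fixed 168; total 756.
{Joliet, Holm}: service 490 + fixed 295 = 785
{Irby, Holm}: Ryde→Holm 4·23=92, Largo→Irby 15·8=120, Quay→Irby 3·7=21, York→Irby 9·22=198, Farrow→Irby 3·4=12, Galt→Holm 5·19=95. Service 538; fixed 252; total 790.
{Irby, Joliet, Elton, Sutton, Holm}: Ryde→Holm 4·23=92, Largo→Joliet 9·8=72, Quay→Sutton 2·7=14, York→Irby 9·22=198, Farrow→Irby 3·4=12, Galt→Holm 5·19=95. Service 483; fixed 663; total 1146.
No other subset beats 756.

Open Holm only; minimum total cost 756.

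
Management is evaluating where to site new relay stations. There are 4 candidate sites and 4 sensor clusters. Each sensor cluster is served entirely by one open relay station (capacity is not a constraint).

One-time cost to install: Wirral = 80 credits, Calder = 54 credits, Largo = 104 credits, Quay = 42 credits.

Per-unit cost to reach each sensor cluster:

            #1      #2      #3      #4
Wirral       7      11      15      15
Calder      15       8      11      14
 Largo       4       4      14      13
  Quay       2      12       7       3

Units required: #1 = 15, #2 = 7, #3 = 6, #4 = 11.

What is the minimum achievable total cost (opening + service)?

For any fixed open set, each sensor cluster goes to its cheapest open site; total = fixed + service.
{Quay}: #1→Quay 2·15=30, #2→Quay 12·7=84, #3→Quay 7·6=42, #4→Quay 3·11=33. Service 189; fixed 42; total 231.
{Calder, Quay}: #1→Quay 2·15=30, #2→Calder 8·7=56, #3→Quay 7·6=42, #4→Quay 3·11=33. Service 161; fixed 96; total 257.
{Largo, Quay}: service 133 + fixed 146 = 279
{Wirral, Calder, Largo, Quay}: service 133 + fixed 280 = 413
(All 15 nonempty subsets were checked; Quay only is lowest.)

Minimum total cost: 231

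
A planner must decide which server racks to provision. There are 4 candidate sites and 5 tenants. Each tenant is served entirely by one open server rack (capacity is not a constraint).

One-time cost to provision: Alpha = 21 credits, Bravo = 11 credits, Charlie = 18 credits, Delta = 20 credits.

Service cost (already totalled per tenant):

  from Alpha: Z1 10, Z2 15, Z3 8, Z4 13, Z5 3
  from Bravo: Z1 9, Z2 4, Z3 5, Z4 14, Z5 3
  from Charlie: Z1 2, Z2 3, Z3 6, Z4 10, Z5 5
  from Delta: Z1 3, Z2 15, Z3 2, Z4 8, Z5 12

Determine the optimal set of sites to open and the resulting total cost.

Open Charlie only; minimum total cost 44.

For any fixed open set, each tenant goes to its cheapest open site; total = fixed + service.
{Charlie}: Z1→Charlie 2, Z2→Charlie 3, Z3→Charlie 6, Z4→Charlie 10, Z5→Charlie 5. Service 26; fixed 18; total 44.
{Bravo}: service 35 + fixed 11 = 46
{Bravo, Delta}: service 20 + fixed 31 = 51
{Alpha, Bravo, Charlie, Delta}: service 18 + fixed 70 = 88
No other subset beats 44.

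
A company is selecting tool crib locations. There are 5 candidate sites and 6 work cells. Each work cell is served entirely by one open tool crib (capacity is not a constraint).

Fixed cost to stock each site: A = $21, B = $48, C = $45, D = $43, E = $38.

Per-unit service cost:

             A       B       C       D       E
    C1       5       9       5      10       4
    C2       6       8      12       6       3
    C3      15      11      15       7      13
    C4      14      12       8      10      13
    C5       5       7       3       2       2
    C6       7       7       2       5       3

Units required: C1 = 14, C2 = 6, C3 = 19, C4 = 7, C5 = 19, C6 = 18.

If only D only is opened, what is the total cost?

Total cost: 550

Each work cell is assigned to its cheapest site among the open ones.
{D}: C1→D 10·14=140, C2→D 6·6=36, C3→D 7·19=133, C4→D 10·7=70, C5→D 2·19=38, C6→D 5·18=90. Service 507; fixed 43; total 550.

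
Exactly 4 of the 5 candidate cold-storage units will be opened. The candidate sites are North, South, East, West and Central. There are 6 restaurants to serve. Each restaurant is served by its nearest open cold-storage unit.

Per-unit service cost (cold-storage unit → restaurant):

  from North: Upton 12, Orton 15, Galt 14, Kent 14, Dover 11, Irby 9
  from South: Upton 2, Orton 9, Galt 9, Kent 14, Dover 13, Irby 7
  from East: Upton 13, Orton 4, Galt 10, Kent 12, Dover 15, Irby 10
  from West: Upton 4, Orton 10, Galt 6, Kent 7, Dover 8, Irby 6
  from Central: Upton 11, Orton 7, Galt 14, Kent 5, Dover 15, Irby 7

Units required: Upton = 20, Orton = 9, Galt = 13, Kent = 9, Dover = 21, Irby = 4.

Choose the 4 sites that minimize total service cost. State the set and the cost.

Choose South, East, West and Central; total service cost 391.

With exactly 4 open, each restaurant uses its cheapest among the chosen.
{South, East, West, Central}: Upton→South 2·20=40, Orton→East 4·9=36, Galt→West 6·13=78, Kent→Central 5·9=45, Dover→West 8·21=168, Irby→West 6·4=24. Service cost 391.
{North, South, East, West}: service cost 409
{North, South, West, Central}: service cost 418
Among all 5 size-4 choices, {South, East, West, Central} is lowest.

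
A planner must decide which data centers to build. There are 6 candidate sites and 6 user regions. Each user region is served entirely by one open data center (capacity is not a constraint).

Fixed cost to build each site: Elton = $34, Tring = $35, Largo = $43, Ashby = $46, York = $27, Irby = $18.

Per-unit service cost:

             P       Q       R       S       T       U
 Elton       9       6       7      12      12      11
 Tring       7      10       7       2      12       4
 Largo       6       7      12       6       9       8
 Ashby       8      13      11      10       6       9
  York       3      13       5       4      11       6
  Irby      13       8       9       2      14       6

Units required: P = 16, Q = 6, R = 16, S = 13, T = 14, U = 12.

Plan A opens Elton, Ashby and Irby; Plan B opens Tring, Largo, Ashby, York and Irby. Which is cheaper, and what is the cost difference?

Plan B is cheaper by 59.

Plan A: {Elton, Ashby, Irby}: P→Ashby 8·16=128, Q→Elton 6·6=36, R→Elton 7·16=112, S→Irby 2·13=26, T→Ashby 6·14=84, U→Irby 6·12=72. Service 458; fixed 98; total 556.
Plan B: {Tring, Largo, Ashby, York, Irby}: P→York 3·16=48, Q→Largo 7·6=42, R→York 5·16=80, S→Tring 2·13=26, T→Ashby 6·14=84, U→Tring 4·12=48. Service 328; fixed 169; total 497.
Difference: |556 − 497| = 59.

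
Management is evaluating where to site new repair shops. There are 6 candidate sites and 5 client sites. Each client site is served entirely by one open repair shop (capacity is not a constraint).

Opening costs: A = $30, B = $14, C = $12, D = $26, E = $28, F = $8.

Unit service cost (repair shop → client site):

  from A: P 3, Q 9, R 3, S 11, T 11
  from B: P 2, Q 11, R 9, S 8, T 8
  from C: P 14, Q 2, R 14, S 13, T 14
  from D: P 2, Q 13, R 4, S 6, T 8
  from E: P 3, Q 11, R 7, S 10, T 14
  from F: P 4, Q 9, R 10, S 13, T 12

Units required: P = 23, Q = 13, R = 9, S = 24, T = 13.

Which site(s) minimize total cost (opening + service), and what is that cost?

Open C and D; minimum total cost 394.

For any fixed open set, each client site goes to its cheapest open site; total = fixed + service.
{C, D}: P→D 2·23=46, Q→C 2·13=26, R→D 4·9=36, S→D 6·24=144, T→D 8·13=104. Service 356; fixed 38; total 394.
{C, D, F}: P→D 2·23=46, Q→C 2·13=26, R→D 4·9=36, S→D 6·24=144, T→D 8·13=104. Service 356; fixed 46; total 402.
{B, C, D}: service 356 + fixed 52 = 408
{A, B, C, D, E, F}: service 347 + fixed 118 = 465
No other subset beats 394.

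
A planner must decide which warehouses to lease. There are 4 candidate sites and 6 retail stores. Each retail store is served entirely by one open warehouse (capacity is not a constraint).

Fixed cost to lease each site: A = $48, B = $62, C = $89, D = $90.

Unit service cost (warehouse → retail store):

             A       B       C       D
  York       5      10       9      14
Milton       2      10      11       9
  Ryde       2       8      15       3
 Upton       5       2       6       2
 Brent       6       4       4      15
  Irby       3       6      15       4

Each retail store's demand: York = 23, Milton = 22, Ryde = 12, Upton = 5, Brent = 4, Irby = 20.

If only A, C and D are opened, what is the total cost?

Total cost: 496

Each retail store is assigned to its cheapest site among the open ones.
{A, C, D}: York→A 5·23=115, Milton→A 2·22=44, Ryde→A 2·12=24, Upton→D 2·5=10, Brent→C 4·4=16, Irby→A 3·20=60. Service 269; fixed 227; total 496.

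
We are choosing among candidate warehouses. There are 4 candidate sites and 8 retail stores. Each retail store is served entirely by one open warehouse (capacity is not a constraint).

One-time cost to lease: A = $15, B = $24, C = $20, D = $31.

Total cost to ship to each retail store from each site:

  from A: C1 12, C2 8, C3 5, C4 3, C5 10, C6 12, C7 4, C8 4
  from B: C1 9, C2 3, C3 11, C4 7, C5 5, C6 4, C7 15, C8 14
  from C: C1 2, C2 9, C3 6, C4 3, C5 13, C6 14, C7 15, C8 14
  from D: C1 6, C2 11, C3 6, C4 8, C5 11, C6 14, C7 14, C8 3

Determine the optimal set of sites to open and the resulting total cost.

For any fixed open set, each retail store goes to its cheapest open site; total = fixed + service.
{A}: C1→A 12, C2→A 8, C3→A 5, C4→A 3, C5→A 10, C6→A 12, C7→A 4, C8→A 4. Service 58; fixed 15; total 73.
{A, B}: C1→B 9, C2→B 3, C3→A 5, C4→A 3, C5→B 5, C6→B 4, C7→A 4, C8→A 4. Service 37; fixed 39; total 76.
{A, C}: C1→C 2, C2→A 8, C3→A 5, C4→A 3, C5→A 10, C6→A 12, C7→A 4, C8→A 4. Service 48; fixed 35; total 83.
{A, B, C, D}: C1→C 2, C2→B 3, C3→A 5, C4→A 3, C5→B 5, C6→B 4, C7→A 4, C8→D 3. Service 29; fixed 90; total 119.
No other subset beats 73.

Open A only; minimum total cost 73.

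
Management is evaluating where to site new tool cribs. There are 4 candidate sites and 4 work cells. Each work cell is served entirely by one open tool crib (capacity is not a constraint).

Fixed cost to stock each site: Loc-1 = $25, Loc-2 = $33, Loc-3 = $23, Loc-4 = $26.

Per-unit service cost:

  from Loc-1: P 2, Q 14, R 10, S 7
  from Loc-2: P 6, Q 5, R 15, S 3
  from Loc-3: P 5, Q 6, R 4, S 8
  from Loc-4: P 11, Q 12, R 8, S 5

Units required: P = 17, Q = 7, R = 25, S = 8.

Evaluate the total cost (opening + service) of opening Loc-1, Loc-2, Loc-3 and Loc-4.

Total cost: 300

Each work cell is assigned to its cheapest site among the open ones.
{Loc-1, Loc-2, Loc-3, Loc-4}: P→Loc-1 2·17=34, Q→Loc-2 5·7=35, R→Loc-3 4·25=100, S→Loc-2 3·8=24. Service 193; fixed 107; total 300.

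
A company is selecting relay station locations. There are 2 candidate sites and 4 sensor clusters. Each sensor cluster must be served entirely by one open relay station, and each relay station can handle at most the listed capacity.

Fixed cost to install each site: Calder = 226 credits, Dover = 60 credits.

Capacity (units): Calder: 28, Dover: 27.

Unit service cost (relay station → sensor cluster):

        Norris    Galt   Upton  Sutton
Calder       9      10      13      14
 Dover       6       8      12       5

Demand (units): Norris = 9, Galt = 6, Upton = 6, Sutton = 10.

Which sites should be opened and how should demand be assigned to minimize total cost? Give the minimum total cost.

Minimum total cost: 516

Open {Calder, Dover}: Norris→Dover 6·9=54, Galt→Dover 8·6=48, Upton→Calder 13·6=78, Sutton→Dover 5·10=50.
Loads: Calder carries 6/28, Dover carries 25/27. Service 230; fixed 286; total 516.
Next best feasible plan costs 522.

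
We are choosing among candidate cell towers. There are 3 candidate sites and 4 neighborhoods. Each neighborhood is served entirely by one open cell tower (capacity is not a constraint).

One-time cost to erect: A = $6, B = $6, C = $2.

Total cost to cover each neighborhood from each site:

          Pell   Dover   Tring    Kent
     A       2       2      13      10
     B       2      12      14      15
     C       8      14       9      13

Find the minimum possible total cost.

Minimum total cost: 31

For any fixed open set, each neighborhood goes to its cheapest open site; total = fixed + service.
{A, C}: Pell→A 2, Dover→A 2, Tring→C 9, Kent→A 10. Service 23; fixed 8; total 31.
{A}: service 27 + fixed 6 = 33
{A, B, C}: service 23 + fixed 14 = 37
{C}: Pell→C 8, Dover→C 14, Tring→C 9, Kent→C 13. Service 44; fixed 2; total 46.
No other subset beats 31.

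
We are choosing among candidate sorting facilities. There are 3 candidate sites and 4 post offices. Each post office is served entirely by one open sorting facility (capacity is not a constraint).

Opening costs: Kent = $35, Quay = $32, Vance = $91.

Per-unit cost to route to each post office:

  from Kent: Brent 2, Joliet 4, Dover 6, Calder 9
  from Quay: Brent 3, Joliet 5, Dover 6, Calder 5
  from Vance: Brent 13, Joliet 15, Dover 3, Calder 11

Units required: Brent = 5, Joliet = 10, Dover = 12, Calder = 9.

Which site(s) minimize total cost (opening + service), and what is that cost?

For any fixed open set, each post office goes to its cheapest open site; total = fixed + service.
{Quay}: Brent→Quay 3·5=15, Joliet→Quay 5·10=50, Dover→Quay 6·12=72, Calder→Quay 5·9=45. Service 182; fixed 32; total 214.
{Kent, Quay}: service 167 + fixed 67 = 234
{Kent}: service 203 + fixed 35 = 238
{Kent, Quay, Vance}: Brent→Kent 2·5=10, Joliet→Kent 4·10=40, Dover→Vance 3·12=36, Calder→Quay 5·9=45. Service 131; fixed 158; total 289.
No other subset beats 214.

Open Quay only; minimum total cost 214.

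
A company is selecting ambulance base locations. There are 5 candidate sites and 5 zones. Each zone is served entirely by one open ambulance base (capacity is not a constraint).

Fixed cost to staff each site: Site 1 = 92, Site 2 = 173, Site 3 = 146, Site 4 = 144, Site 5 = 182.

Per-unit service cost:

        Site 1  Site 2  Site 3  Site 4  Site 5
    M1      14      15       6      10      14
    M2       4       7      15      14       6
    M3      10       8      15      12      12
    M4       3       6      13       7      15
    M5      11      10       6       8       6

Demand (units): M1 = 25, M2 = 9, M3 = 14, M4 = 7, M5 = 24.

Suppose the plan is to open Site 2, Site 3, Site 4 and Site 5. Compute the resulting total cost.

Each zone is assigned to its cheapest site among the open ones.
{Site 2, Site 3, Site 4, Site 5}: M1→Site 3 6·25=150, M2→Site 5 6·9=54, M3→Site 2 8·14=112, M4→Site 2 6·7=42, M5→Site 3 6·24=144. Service 502; fixed 645; total 1147.

Total cost: 1147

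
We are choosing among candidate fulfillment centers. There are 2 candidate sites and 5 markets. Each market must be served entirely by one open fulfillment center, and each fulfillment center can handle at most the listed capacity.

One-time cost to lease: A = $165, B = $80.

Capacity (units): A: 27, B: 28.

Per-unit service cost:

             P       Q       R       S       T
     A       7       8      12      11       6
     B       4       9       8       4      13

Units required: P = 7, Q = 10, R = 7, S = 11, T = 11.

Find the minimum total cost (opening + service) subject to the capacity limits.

Minimum total cost: 519

Open {A, B}: P→B 4·7=28, Q→A 8·10=80, R→B 8·7=56, S→B 4·11=44, T→A 6·11=66.
Loads: A carries 21/27, B carries 25/28. Service 274; fixed 245; total 519.
Next best feasible plan costs 550.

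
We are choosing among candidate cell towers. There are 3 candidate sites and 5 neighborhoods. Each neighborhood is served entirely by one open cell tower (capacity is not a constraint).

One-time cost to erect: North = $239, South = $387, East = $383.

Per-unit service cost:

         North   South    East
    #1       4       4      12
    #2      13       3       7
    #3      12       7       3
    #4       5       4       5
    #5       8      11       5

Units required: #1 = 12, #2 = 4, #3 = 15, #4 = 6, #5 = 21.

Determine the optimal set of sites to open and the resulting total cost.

For any fixed open set, each neighborhood goes to its cheapest open site; total = fixed + service.
{North}: #1→North 4·12=48, #2→North 13·4=52, #3→North 12·15=180, #4→North 5·6=30, #5→North 8·21=168. Service 478; fixed 239; total 717.
{East}: service 352 + fixed 383 = 735
{South}: #1→South 4·12=48, #2→South 3·4=12, #3→South 7·15=105, #4→South 4·6=24, #5→South 11·21=231. Service 420; fixed 387; total 807.
{North, South, East}: service 234 + fixed 1009 = 1243
No other subset beats 717.

Open North only; minimum total cost 717.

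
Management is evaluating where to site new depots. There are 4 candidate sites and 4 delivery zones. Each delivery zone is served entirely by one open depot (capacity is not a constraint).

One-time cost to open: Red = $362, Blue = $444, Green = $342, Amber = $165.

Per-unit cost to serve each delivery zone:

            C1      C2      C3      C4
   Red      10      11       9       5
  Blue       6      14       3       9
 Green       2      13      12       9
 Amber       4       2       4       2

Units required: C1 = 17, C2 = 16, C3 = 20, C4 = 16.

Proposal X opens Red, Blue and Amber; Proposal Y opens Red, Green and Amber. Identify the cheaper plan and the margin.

Proposal Y is cheaper by 116.

Proposal X: {Red, Blue, Amber}: C1→Amber 4·17=68, C2→Amber 2·16=32, C3→Blue 3·20=60, C4→Amber 2·16=32. Service 192; fixed 971; total 1163.
Proposal Y: {Red, Green, Amber}: C1→Green 2·17=34, C2→Amber 2·16=32, C3→Amber 4·20=80, C4→Amber 2·16=32. Service 178; fixed 869; total 1047.
Difference: |1163 − 1047| = 116.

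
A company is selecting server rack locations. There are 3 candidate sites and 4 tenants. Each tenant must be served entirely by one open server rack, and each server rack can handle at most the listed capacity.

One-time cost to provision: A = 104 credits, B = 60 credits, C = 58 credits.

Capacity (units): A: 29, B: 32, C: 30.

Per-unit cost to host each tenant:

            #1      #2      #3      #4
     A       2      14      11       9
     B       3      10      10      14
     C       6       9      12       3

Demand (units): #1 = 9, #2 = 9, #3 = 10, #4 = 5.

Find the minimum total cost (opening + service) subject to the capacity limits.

Open {B, C}: #1→B 3·9=27, #2→C 9·9=81, #3→B 10·10=100, #4→C 3·5=15.
Loads: B carries 19/32, C carries 14/30. Service 223; fixed 118; total 341.
Next best feasible plan costs 350.

Minimum total cost: 341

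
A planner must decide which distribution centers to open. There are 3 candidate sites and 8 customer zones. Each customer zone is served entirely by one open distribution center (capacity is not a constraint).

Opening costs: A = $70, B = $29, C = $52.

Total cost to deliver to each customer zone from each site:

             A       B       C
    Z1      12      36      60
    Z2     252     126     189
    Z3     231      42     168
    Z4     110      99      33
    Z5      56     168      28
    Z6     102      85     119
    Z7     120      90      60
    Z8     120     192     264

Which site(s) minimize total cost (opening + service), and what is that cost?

For any fixed open set, each customer zone goes to its cheapest open site; total = fixed + service.
{A, B, C}: Z1→A 12, Z2→B 126, Z3→B 42, Z4→C 33, Z5→C 28, Z6→B 85, Z7→C 60, Z8→A 120. Service 506; fixed 151; total 657.
{B, C}: service 602 + fixed 81 = 683
{A, B}: service 630 + fixed 99 = 729
{B}: service 838 + fixed 29 = 867
(All 7 nonempty subsets were checked; A, B and C is lowest.)

Open A, B and C; minimum total cost 657.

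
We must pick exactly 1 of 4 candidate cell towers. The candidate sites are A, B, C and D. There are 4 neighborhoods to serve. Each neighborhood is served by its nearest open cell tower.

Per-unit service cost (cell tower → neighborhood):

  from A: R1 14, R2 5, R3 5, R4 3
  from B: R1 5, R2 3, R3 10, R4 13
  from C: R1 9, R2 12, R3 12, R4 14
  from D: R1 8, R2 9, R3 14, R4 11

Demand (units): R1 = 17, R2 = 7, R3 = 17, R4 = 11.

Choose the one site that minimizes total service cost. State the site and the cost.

With exactly 1 open, each neighborhood uses its cheapest among the chosen.
{A}: R1→A 14·17=238, R2→A 5·7=35, R3→A 5·17=85, R4→A 3·11=33. Service cost 391.
{B}: service cost 419
{D}: service cost 558
Among all 4 size-1 choices, {A} is lowest.

Choose A only; total service cost 391.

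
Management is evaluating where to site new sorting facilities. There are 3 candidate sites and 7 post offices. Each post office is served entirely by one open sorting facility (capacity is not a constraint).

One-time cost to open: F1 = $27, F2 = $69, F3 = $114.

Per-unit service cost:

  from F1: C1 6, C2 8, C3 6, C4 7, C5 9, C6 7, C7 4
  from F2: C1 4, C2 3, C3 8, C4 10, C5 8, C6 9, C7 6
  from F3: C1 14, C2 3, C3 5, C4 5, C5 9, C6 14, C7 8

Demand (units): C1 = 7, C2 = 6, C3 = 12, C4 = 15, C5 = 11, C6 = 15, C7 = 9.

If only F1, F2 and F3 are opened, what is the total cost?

Each post office is assigned to its cheapest site among the open ones.
{F1, F2, F3}: C1→F2 4·7=28, C2→F2 3·6=18, C3→F3 5·12=60, C4→F3 5·15=75, C5→F2 8·11=88, C6→F1 7·15=105, C7→F1 4·9=36. Service 410; fixed 210; total 620.

Total cost: 620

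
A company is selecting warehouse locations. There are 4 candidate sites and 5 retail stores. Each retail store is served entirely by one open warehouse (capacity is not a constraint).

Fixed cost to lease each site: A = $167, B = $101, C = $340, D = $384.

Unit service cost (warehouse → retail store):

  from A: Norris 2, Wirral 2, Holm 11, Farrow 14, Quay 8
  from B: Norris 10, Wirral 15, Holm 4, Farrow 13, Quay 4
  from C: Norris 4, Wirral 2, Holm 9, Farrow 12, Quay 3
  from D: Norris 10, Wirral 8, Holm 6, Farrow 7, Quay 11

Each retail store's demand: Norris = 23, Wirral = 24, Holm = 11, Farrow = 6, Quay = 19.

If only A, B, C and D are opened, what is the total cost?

Total cost: 1229

Each retail store is assigned to its cheapest site among the open ones.
{A, B, C, D}: Norris→A 2·23=46, Wirral→A 2·24=48, Holm→B 4·11=44, Farrow→D 7·6=42, Quay→C 3·19=57. Service 237; fixed 992; total 1229.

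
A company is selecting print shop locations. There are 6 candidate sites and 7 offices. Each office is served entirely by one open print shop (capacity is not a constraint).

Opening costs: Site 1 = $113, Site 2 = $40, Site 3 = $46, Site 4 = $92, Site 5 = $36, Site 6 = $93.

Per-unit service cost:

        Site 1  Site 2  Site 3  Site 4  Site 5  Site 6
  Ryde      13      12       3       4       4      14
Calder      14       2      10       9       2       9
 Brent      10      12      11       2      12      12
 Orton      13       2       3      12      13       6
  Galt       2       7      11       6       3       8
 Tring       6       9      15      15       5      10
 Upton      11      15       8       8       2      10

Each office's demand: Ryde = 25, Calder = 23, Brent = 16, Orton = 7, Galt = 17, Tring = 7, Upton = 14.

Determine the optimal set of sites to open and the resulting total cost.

For any fixed open set, each office goes to its cheapest open site; total = fixed + service.
{Site 3, Site 4, Site 5}: Ryde→Site 3 3·25=75, Calder→Site 5 2·23=46, Brent→Site 4 2·16=32, Orton→Site 3 3·7=21, Galt→Site 5 3·17=51, Tring→Site 5 5·7=35, Upton→Site 5 2·14=28. Service 288; fixed 174; total 462.
{Site 2, Site 4, Site 5}: service 306 + fixed 168 = 474
{Site 2, Site 3, Site 4, Site 5}: Ryde→Site 3 3·25=75, Calder→Site 2 2·23=46, Brent→Site 4 2·16=32, Orton→Site 2 2·7=14, Galt→Site 5 3·17=51, Tring→Site 5 5·7=35, Upton→Site 5 2·14=28. Service 281; fixed 214; total 495.
{Site 1, Site 2, Site 3, Site 4, Site 5, Site 6}: service 264 + fixed 420 = 684
No other subset beats 462.

Open Site 3, Site 4 and Site 5; minimum total cost 462.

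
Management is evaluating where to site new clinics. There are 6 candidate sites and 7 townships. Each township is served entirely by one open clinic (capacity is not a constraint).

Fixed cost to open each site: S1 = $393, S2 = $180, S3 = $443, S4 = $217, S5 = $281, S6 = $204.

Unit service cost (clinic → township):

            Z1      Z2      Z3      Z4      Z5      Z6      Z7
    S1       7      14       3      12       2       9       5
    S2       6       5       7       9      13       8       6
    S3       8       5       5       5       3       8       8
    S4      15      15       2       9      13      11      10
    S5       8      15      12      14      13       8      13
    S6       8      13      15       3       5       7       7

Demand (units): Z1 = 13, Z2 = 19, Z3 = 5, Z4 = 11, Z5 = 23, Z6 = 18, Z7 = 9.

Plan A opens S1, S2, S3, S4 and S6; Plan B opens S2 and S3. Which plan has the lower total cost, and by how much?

Plan A: {S1, S2, S3, S4, S6}: Z1→S2 6·13=78, Z2→S2 5·19=95, Z3→S4 2·5=10, Z4→S6 3·11=33, Z5→S1 2·23=46, Z6→S6 7·18=126, Z7→S1 5·9=45. Service 433; fixed 1437; total 1870.
Plan B: {S2, S3}: Z1→S2 6·13=78, Z2→S2 5·19=95, Z3→S3 5·5=25, Z4→S3 5·11=55, Z5→S3 3·23=69, Z6→S2 8·18=144, Z7→S2 6·9=54. Service 520; fixed 623; total 1143.
Difference: |1870 − 1143| = 727.

Plan B is cheaper by 727.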